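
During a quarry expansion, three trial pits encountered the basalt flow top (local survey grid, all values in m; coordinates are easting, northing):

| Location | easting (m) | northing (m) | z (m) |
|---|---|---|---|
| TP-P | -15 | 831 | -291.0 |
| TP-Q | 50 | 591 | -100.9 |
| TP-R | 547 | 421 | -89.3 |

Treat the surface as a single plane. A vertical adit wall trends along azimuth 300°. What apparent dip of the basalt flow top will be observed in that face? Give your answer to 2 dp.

Two edge vectors: TP-P→TP-Q = (65, -240, 190.1), TP-P→TP-R = (562, -410, 201.7).
Normal n = (TP-P→TP-Q) × (TP-P→TP-R) = (29533, 93725.7, 108230).
So ∂z/∂easting = −n_x/n_z = −0.27287 and ∂z/∂northing = −n_y/n_z = −0.86599.
Unit vector along 300° is (sin 300°, cos 300°) = (-0.8660, 0.5000).
Slope in that direction = a·(-0.8660) + b·(0.5000) = −0.19668.
Apparent dip = arctan|0.19668| = 11.13° (true dip is 42.2°, so apparent ≤ true as expected).

11.13°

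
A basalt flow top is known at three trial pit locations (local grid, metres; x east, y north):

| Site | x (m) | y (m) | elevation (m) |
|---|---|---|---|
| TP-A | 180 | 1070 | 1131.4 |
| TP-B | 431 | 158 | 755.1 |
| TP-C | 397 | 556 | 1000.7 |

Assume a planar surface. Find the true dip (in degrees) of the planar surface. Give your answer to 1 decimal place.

Two edge vectors: TP-A→TP-B = (251, -912, -376.3), TP-A→TP-C = (217, -514, -130.7).
Normal n = (TP-A→TP-B) × (TP-A→TP-C) = (-74219.8, -48851.4, 68890).
So ∂z/∂x = −n_x/n_z = 1.07737 and ∂z/∂y = −n_y/n_z = 0.70912.
Gradient magnitude |∇z| = √(a² + b²) = √(1.16072 + 0.50285) = 1.28980.
True dip = arctan(1.28980) = 52.2°, dipping toward WSW (azimuth ≈ 237°).

52.2°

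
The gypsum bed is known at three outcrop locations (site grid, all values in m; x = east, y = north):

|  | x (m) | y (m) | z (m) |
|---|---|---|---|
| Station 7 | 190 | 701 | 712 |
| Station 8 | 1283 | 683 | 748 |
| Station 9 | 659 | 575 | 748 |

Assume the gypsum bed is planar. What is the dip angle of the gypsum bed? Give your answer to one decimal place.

10.0°

Let the plane be z = a·x + b·y + c.
Station 8−Station 7: 1093a − 18b = 36;  Station 9−Station 7: 469a − 126b = 36.
Solving gives a = 0.03008, b = −0.17377.
Gradient magnitude |∇z| = √(a² + b²) = √(0.00090 + 0.03020) = 0.17635.
True dip = arctan(0.17635) = 10.0°, dipping toward N (azimuth ≈ 350°).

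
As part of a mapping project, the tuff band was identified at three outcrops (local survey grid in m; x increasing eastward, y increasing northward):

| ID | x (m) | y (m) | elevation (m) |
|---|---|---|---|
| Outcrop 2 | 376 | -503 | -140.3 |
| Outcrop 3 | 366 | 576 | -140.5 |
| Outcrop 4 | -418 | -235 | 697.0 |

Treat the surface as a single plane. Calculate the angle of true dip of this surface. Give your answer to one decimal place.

Let the plane be z = a·x + b·y + c.
Outcrop 3−Outcrop 2: −10a + 1079b = −0.2;  Outcrop 4−Outcrop 2: −794a + 268b = 837.3.
Solving gives a = −1.05791, b = −0.00999.
Gradient magnitude |∇z| = √(a² + b²) = √(1.11916 + 0.00010) = 1.05795.
True dip = arctan(1.05795) = 46.6°, dipping toward E (azimuth ≈ 089°).

46.6°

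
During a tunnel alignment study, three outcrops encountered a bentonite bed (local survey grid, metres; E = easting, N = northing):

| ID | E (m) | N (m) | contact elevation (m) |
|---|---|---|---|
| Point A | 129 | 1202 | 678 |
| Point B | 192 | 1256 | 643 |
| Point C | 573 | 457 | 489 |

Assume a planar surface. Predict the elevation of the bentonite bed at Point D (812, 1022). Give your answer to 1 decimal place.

337.8 m

Let the plane be z = a·E + b·N + c.
Point B−Point A: 63a + 54b = −35;  Point C−Point A: 444a − 745b = −189.
Solving gives a = −0.511641, b = −0.051233.
Then c = 678 − a·129 − b·1202 = 805.58.
At (812, 1022): z = −415.5 − 52.4 + 805.58 = 337.8 m.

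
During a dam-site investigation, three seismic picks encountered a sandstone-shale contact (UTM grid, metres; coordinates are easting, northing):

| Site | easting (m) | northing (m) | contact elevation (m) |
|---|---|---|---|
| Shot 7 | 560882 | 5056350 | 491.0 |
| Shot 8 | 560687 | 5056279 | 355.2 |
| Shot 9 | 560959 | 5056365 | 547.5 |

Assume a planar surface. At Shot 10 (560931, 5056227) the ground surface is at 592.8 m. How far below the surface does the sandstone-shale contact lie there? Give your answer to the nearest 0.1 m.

36.6 m

Two edge vectors: Shot 7→Shot 8 = (-195, -71, -135.8), Shot 7→Shot 9 = (77, 15, 56.5).
Normal n = (Shot 7→Shot 8) × (Shot 7→Shot 9) = (-1974.5, 560.9, 2542).
So ∂z/∂easting = −n_x/n_z = 0.776750590 and ∂z/∂northing = −n_y/n_z = −0.220653029.
Intercept c from Shot 7: 491 − 435665.42 + 1115698.94 = 680524.52.
At (560931, 5056227): z_contact = 435703.49 − 1115671.80 + 680524.52 = 556.20 m.
Depth below ground = 592.8 − 556.20 = 36.6 m.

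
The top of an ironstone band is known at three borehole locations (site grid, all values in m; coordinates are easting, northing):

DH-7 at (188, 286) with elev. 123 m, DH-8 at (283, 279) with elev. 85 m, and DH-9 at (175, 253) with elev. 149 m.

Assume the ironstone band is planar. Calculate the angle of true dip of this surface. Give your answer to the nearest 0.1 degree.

37.1°

Let the plane be z = a·easting + b·northing + c.
DH-8−DH-7: 95a − 7b = −38;  DH-9−DH-7: −13a − 33b = 26.
Solving gives a = −0.44513, b = −0.61252.
Gradient magnitude |∇z| = √(a² + b²) = √(0.19814 + 0.37518) = 0.75718.
True dip = arctan(0.75718) = 37.1°, dipping toward NE (azimuth ≈ 036°).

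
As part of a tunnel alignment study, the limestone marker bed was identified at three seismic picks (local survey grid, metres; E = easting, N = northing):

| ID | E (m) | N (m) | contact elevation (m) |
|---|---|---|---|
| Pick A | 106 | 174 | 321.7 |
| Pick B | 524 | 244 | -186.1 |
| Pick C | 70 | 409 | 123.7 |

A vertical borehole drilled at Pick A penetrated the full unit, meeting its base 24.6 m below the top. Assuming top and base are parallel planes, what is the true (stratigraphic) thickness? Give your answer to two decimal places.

13.97 m

Let the plane be z = a·E + b·N + c.
Pick B−Pick A: 418a + 70b = −507.8;  Pick C−Pick A: −36a + 235b = −198.
Solving gives a = −1.04688, b = −1.00293.
|∇z| = √(a²+b²) = 1.44976, so dip δ = arctan(1.44976) = 55.40°.
True thickness = vertical thickness × cos δ = 24.6 × cos 55.40° = 13.97 m.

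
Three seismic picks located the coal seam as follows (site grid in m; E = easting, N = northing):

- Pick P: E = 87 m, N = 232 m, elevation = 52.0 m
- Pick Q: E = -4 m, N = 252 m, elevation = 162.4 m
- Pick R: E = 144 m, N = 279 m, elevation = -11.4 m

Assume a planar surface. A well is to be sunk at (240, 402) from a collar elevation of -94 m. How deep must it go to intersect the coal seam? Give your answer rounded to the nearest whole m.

20 m

Two edge vectors: Pick P→Pick Q = (-91, 20, 110.4), Pick P→Pick R = (57, 47, -63.4).
Normal n = (Pick P→Pick Q) × (Pick P→Pick R) = (-6456.8, 523.4, -5417).
So ∂z/∂E = −n_x/n_z = −1.19195 and ∂z/∂N = −n_y/n_z = 0.09662.
Intercept c from Pick P: 52 + 103.70 − 22.42 = 133.28.
At (240, 402): z_contact = −286.1 + 38.8 + 133.28 = -113.9 m.
Depth below ground = -94 − (-113.9) = 20 m.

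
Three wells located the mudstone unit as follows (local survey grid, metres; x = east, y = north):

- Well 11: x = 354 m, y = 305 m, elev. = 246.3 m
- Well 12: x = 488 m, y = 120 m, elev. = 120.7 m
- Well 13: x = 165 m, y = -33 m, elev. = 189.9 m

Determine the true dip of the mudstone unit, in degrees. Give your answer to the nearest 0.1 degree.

29.2°

Two edge vectors: Well 11→Well 12 = (134, -185, -125.6), Well 11→Well 13 = (-189, -338, -56.4).
Normal n = (Well 11→Well 12) × (Well 11→Well 13) = (-32018.8, 31296, -80257).
So ∂z/∂x = −n_x/n_z = −0.39895 and ∂z/∂y = −n_y/n_z = 0.38995.
Gradient magnitude |∇z| = √(a² + b²) = √(0.15916 + 0.15206) = 0.55787.
True dip = arctan(0.55787) = 29.2°, dipping toward SE (azimuth ≈ 134°).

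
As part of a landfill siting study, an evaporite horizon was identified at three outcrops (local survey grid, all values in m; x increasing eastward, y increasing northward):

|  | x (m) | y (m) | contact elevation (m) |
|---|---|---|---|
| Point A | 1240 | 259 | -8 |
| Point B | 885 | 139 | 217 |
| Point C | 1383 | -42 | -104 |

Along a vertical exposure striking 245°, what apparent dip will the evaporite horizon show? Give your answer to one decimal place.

Let the plane be z = a·x + b·y + c.
Point B−Point A: −355a − 120b = 225;  Point C−Point A: 143a − 301b = −96.
Solving gives a = −0.63900, b = 0.01536.
Unit vector along 245° is (sin 245°, cos 245°) = (-0.9063, -0.4226).
Slope in that direction = a·(-0.9063) + b·(-0.4226) = 0.57263.
Apparent dip = arctan|0.57263| = 29.8° (true dip is 32.6°, so apparent ≤ true as expected).

29.8°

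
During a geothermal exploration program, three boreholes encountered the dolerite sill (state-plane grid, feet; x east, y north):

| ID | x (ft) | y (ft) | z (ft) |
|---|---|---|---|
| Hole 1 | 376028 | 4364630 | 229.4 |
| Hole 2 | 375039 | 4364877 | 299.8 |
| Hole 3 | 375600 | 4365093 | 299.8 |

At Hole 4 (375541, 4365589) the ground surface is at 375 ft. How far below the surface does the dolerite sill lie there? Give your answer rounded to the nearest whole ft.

17 ft

Let the plane be z = a·x + b·y + c.
Hole 2−Hole 1: −989a + 247b = 70.4;  Hole 3−Hole 1: −428a + 463b = 70.4.
Solving gives a = −0.04317657, b = 0.11213915.
Then c = 229.4 − a·376028 − b·4364630 = −472980.91.
At (375541, 4365589): z_contact = −16214.6 + 489553.4 − 472980.91 = 358.0 ft.
Depth below ground = 375 − 358.0 = 17 ft.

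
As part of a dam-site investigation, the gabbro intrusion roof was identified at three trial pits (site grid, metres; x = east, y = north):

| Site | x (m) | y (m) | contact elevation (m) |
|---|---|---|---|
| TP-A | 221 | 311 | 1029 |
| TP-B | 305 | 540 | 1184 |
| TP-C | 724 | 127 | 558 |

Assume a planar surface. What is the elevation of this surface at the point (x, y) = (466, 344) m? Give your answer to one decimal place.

Two edge vectors: TP-A→TP-B = (84, 229, 155), TP-A→TP-C = (503, -184, -471).
Normal n = (TP-A→TP-B) × (TP-A→TP-C) = (-79339, 117529, -130643).
So ∂z/∂x = −n_x/n_z = −0.60730 and ∂z/∂y = −n_y/n_z = 0.89962.
Intercept c from TP-A: 1029 + 134.21 − 279.78 = 883.43.
At (466, 344): z = −283.0 + 309.5 + 883.43 = 909.9 m.

909.9 m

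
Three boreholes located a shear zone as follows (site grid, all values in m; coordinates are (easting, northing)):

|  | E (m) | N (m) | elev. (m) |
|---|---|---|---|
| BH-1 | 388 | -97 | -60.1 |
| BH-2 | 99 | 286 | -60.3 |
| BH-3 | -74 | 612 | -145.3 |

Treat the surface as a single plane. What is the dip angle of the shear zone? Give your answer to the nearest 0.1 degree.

Two edge vectors: BH-1→BH-2 = (-289, 383, -0.2), BH-1→BH-3 = (-462, 709, -85.2).
Normal n = (BH-1→BH-2) × (BH-1→BH-3) = (-32489.8, -24530.4, -27955).
So ∂z/∂E = −n_x/n_z = −1.16222 and ∂z/∂N = −n_y/n_z = −0.87750.
Gradient magnitude |∇z| = √(a² + b²) = √(1.35075 + 0.77000) = 1.45628.
True dip = arctan(1.45628) = 55.5°, dipping toward NE (azimuth ≈ 053°).

55.5°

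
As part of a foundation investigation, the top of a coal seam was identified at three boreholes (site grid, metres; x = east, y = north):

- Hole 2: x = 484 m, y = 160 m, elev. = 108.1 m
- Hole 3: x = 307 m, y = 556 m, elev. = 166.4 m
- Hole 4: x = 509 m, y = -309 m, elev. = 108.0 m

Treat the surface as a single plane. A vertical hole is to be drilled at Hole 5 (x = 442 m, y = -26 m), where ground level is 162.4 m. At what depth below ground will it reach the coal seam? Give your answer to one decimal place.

Two edge vectors: Hole 2→Hole 3 = (-177, 396, 58.3), Hole 2→Hole 4 = (25, -469, -0.1).
Normal n = (Hole 2→Hole 3) × (Hole 2→Hole 4) = (27303.1, 1439.8, 73113).
So ∂z/∂x = −n_x/n_z = −0.37344 and ∂z/∂y = −n_y/n_z = −0.01969.
Intercept c from Hole 2: 108.1 + 180.74 + 3.15 = 291.99.
At (442, -26): z_contact = −165.06 + 0.51 + 291.99 = 127.45 m.
Depth below ground = 162.4 − 127.45 = 35.0 m.

35.0 m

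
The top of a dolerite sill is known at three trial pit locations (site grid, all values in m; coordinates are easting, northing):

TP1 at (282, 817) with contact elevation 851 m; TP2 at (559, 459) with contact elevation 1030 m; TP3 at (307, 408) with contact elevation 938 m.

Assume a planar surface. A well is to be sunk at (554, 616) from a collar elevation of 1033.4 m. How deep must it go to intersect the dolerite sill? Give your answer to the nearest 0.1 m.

34.9 m

Let the plane be z = a·easting + b·northing + c.
TP2−TP1: 277a − 358b = 179;  TP3−TP1: 25a − 409b = 87.
Solving gives a = 0.40314, b = −0.18807.
Then c = 851 − a·282 − b·817 = 890.97.
At (554, 616): z_contact = 223.34 − 115.85 + 890.97 = 998.46 m.
Depth below ground = 1033.4 − 998.46 = 34.9 m.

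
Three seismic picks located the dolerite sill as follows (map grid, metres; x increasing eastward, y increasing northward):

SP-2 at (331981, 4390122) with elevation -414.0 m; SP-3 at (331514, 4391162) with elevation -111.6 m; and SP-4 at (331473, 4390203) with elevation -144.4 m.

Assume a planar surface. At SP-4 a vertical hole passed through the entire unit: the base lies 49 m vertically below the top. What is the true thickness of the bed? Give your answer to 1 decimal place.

Let the plane be z = a·x + b·y + c.
SP-3−SP-2: −467a + 1040b = 302.4;  SP-4−SP-2: −508a + 81b = 269.6.
Solving gives a = −0.52170, b = 0.05651.
|∇z| = √(a²+b²) = 0.52475, so dip δ = arctan(0.52475) = 27.69°.
True thickness = vertical thickness × cos δ = 49 × cos 27.69° = 43.4 m.

43.4 m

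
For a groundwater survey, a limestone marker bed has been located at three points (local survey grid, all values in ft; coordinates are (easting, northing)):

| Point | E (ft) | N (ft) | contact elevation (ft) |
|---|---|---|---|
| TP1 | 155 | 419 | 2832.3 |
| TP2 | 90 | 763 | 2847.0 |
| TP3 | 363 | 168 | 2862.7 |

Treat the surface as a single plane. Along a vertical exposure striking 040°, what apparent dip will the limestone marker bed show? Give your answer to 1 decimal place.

Let the plane be z = a·E + b·N + c.
TP2−TP1: −65a + 344b = 14.7;  TP3−TP1: 208a − 251b = 30.4.
Solving gives a = 0.25612, b = 0.09113.
Unit vector along 040° is (sin 40°, cos 40°) = (0.6428, 0.7660).
Slope in that direction = a·(0.6428) + b·(0.7660) = 0.23444.
Apparent dip = arctan|0.23444| = 13.2° (true dip is 15.2°, so apparent ≤ true as expected).

13.2°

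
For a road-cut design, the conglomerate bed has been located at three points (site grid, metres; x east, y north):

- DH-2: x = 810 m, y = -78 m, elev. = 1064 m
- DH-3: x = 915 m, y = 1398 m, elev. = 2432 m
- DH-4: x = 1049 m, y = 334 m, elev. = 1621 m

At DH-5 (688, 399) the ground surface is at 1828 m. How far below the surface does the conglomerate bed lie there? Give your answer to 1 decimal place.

Two edge vectors: DH-2→DH-3 = (105, 1476, 1368), DH-2→DH-4 = (239, 412, 557).
Normal n = (DH-2→DH-3) × (DH-2→DH-4) = (258516, 268467, -309504).
So ∂z/∂x = −n_x/n_z = 0.835259 and ∂z/∂y = −n_y/n_z = 0.867410.
Intercept c from DH-2: 1064 − 676.56 + 67.66 = 455.10.
At (688, 399): z_contact = 574.66 + 346.10 + 455.10 = 1375.85 m.
Depth below ground = 1828 − 1375.85 = 452.1 m.

452.1 m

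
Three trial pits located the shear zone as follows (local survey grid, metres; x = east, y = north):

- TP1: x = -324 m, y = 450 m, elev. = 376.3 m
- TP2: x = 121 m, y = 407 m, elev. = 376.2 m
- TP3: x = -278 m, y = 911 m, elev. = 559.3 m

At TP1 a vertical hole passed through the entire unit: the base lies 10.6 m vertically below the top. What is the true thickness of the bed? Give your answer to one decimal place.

9.9 m

Two edge vectors: TP1→TP2 = (445, -43, -0.1), TP1→TP3 = (46, 461, 183).
Normal n = (TP1→TP2) × (TP1→TP3) = (-7822.9, -81439.6, 207123).
So ∂z/∂x = −n_x/n_z = 0.03777 and ∂z/∂y = −n_y/n_z = 0.39319.
|∇z| = √(a²+b²) = 0.39500, so dip δ = arctan(0.39500) = 21.55°.
True thickness = vertical thickness × cos δ = 10.6 × cos 21.55° = 9.9 m.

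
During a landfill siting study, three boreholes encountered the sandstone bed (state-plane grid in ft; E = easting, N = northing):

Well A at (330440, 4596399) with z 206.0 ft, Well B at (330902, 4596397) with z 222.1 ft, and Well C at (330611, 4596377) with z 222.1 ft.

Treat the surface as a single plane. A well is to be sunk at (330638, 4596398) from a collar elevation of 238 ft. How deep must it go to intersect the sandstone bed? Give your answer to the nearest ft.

25 ft

Let the plane be z = a·E + b·N + c.
Well B−Well A: 462a − 2b = 16.1;  Well C−Well A: 171a − 22b = 16.1.
Solving gives a = 0.03278355, b = −0.47700061.
Then c = 206 − a·330440 − b·4596399 = 2181858.14.
At (330638, 4596398): z_contact = 10839.5 − 2192484.7 + 2181858.14 = 213.0 ft.
Depth below ground = 238 − 213.0 = 25 ft.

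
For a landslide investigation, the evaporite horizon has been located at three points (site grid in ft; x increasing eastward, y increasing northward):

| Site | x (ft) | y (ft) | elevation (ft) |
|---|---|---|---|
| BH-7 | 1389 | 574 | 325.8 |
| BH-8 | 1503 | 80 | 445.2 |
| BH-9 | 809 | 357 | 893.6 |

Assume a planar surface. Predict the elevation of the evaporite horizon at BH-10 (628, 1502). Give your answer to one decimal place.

Let the plane be z = a·x + b·y + c.
BH-8−BH-7: 114a − 494b = 119.4;  BH-9−BH-7: −580a − 217b = 567.8.
Solving gives a = −0.817918, b = −0.430451.
Then c = 325.8 − a·1389 − b·574 = 1708.97.
At (628, 1502): z = −513.7 − 646.5 + 1708.97 = 548.8 ft.

548.8 ft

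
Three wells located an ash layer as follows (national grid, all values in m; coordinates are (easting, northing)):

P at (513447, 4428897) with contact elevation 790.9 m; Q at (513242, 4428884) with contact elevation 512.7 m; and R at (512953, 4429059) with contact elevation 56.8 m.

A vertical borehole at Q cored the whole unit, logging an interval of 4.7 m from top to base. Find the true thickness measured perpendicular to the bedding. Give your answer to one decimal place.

Two edge vectors: P→Q = (-205, -13, -278.2), P→R = (-494, 162, -734.1).
Normal n = (P→Q) × (P→R) = (54611.7, -13059.7, -39632).
So ∂z/∂E = −n_x/n_z = 1.37797 and ∂z/∂N = −n_y/n_z = −0.32952.
|∇z| = √(a²+b²) = 1.41682, so dip δ = arctan(1.41682) = 54.79°.
True thickness = vertical thickness × cos δ = 4.7 × cos 54.79° = 2.7 m.

2.7 m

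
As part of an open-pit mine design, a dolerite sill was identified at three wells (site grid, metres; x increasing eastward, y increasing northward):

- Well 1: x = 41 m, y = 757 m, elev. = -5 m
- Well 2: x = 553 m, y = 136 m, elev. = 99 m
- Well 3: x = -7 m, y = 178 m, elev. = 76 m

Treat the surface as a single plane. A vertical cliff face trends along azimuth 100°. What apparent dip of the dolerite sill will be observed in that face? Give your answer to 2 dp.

Let the plane be z = a·x + b·y + c.
Well 2−Well 1: 512a − 621b = 104;  Well 3−Well 1: −48a − 579b = 81.
Solving gives a = 0.03039, b = −0.14242.
Unit vector along 100° is (sin 100°, cos 100°) = (0.9848, -0.1736).
Slope in that direction = a·(0.9848) + b·(-0.1736) = 0.05466.
Apparent dip = arctan|0.05466| = 3.13° (true dip is 8.3°, so apparent ≤ true as expected).

3.13°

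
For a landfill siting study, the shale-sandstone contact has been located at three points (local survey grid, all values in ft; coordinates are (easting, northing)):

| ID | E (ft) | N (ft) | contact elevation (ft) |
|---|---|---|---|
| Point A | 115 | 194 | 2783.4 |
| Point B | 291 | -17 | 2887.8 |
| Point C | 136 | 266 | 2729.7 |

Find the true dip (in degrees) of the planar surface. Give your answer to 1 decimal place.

Let the plane be z = a·E + b·N + c.
Point B−Point A: 176a − 211b = 104.4;  Point C−Point A: 21a + 72b = −53.7.
Solving gives a = −0.22300, b = −0.68079.
Gradient magnitude |∇z| = √(a² + b²) = √(0.04973 + 0.46348) = 0.71638.
True dip = arctan(0.71638) = 35.6°, dipping toward NNE (azimuth ≈ 018°).

35.6°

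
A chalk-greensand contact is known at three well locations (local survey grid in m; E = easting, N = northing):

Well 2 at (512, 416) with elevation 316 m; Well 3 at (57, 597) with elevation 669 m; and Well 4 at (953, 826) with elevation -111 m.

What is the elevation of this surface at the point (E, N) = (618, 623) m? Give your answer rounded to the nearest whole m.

Two edge vectors: Well 2→Well 3 = (-455, 181, 353), Well 2→Well 4 = (441, 410, -427).
Normal n = (Well 2→Well 3) × (Well 2→Well 4) = (-222017, -38612, -266371).
So ∂z/∂E = −n_x/n_z = −0.83349 and ∂z/∂N = −n_y/n_z = −0.14496.
Intercept c from Well 2: 316 + 426.75 + 60.30 = 803.05.
At (618, 623): z = −515.1 − 90.3 + 803.05 = 197.6 m.

198 m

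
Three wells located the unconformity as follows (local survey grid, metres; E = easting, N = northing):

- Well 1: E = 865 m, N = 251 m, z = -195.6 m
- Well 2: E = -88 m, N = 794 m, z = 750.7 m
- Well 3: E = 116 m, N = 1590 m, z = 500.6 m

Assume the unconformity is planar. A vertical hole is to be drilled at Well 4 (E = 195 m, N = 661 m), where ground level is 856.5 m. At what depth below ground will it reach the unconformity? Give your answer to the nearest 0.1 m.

Two edge vectors: Well 1→Well 2 = (-953, 543, 946.3), Well 1→Well 3 = (-749, 1339, 696.2).
Normal n = (Well 1→Well 2) × (Well 1→Well 3) = (-889059.1, -45300.1, -869360).
So ∂z/∂E = −n_x/n_z = −1.022659 and ∂z/∂N = −n_y/n_z = −0.052107.
Intercept c from Well 1: -195.6 + 884.60 + 13.08 = 702.08.
At (195, 661): z_contact = −199.42 − 34.44 + 702.08 = 468.22 m.
Depth below ground = 856.5 − 468.22 = 388.3 m.

388.3 m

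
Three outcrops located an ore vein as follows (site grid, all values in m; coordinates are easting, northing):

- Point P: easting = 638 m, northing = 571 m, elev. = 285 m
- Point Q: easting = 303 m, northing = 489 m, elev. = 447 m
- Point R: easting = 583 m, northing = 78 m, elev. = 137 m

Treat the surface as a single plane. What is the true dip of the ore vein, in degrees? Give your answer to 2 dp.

Let the plane be z = a·easting + b·northing + c.
Point Q−Point P: −335a − 82b = 162;  Point R−Point P: −55a − 493b = −148.
Solving gives a = −0.57270, b = 0.36409.
Gradient magnitude |∇z| = √(a² + b²) = √(0.32799 + 0.13256) = 0.67864.
True dip = arctan(0.67864) = 34.16°, dipping toward ESE (azimuth ≈ 122°).

34.16°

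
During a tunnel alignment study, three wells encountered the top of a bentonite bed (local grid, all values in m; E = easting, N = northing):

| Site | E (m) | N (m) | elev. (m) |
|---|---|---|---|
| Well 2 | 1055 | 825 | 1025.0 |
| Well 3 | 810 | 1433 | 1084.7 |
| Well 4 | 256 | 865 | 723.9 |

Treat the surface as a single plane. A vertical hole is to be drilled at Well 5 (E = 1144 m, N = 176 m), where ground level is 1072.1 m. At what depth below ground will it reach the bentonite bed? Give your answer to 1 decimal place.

Let the plane be z = a·E + b·N + c.
Well 3−Well 2: −245a + 608b = 59.7;  Well 4−Well 2: −799a + 40b = −301.1.
Solving gives a = 0.389622, b = 0.255193.
Then c = 1025 − a·1055 − b·825 = 403.41.
At (1144, 176): z_contact = 445.73 + 44.91 + 403.41 = 894.06 m.
Depth below ground = 1072.1 − 894.06 = 178.0 m.

178.0 m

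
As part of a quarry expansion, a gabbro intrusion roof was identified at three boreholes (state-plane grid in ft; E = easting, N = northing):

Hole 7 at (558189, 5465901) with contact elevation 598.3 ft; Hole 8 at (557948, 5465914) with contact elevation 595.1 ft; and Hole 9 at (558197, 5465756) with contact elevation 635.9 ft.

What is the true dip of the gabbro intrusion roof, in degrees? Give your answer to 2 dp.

Two edge vectors: Hole 7→Hole 8 = (-241, 13, -3.2), Hole 7→Hole 9 = (8, -145, 37.6).
Normal n = (Hole 7→Hole 8) × (Hole 7→Hole 9) = (24.8, 9036, 34841).
So ∂z/∂E = −n_x/n_z = −0.00071 and ∂z/∂N = −n_y/n_z = −0.25935.
Gradient magnitude |∇z| = √(a² + b²) = √(0.00000 + 0.06726) = 0.25935.
True dip = arctan(0.25935) = 14.54°, dipping toward N (azimuth ≈ 000°).

14.54°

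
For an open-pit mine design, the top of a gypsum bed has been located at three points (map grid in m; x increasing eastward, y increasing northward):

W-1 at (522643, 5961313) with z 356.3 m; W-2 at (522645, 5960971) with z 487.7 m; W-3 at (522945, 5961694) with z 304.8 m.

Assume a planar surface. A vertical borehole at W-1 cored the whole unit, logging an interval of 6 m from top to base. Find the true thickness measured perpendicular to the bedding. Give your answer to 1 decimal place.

5.4 m

Two edge vectors: W-1→W-2 = (2, -342, 131.4), W-1→W-3 = (302, 381, -51.5).
Normal n = (W-1→W-2) × (W-1→W-3) = (-32450.4, 39785.8, 104046).
So ∂z/∂x = −n_x/n_z = 0.31189 and ∂z/∂y = −n_y/n_z = −0.38239.
|∇z| = √(a²+b²) = 0.49345, so dip δ = arctan(0.49345) = 26.26°.
True thickness = vertical thickness × cos δ = 6 × cos 26.26° = 5.4 m.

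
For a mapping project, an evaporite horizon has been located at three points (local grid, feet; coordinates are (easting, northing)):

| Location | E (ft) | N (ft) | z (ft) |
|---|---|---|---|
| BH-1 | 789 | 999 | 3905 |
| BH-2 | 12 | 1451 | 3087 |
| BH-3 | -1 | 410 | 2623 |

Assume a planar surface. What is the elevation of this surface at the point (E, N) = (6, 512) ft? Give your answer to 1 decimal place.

2675.9 ft

Let the plane be z = a·E + b·N + c.
BH-2−BH-1: −777a + 452b = −818;  BH-3−BH-1: −790a − 589b = −1282.
Solving gives a = 1.302594, b = 0.429458.
Then c = 3905 − a·789 − b·999 = 2448.22.
At (6, 512): z = 7.8 + 219.9 + 2448.22 = 2675.9 ft.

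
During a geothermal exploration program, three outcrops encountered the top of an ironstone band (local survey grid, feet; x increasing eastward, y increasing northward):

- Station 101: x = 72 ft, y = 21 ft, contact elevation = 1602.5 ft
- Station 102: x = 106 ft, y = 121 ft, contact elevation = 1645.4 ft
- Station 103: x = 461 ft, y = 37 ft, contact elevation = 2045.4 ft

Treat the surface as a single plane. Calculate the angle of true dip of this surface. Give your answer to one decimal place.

48.7°

Let the plane be z = a·x + b·y + c.
Station 102−Station 101: 34a + 100b = 42.9;  Station 103−Station 101: 389a + 16b = 442.9.
Solving gives a = 1.13681, b = 0.04248.
Gradient magnitude |∇z| = √(a² + b²) = √(1.29234 + 0.00180) = 1.13761.
True dip = arctan(1.13761) = 48.7°, dipping toward W (azimuth ≈ 268°).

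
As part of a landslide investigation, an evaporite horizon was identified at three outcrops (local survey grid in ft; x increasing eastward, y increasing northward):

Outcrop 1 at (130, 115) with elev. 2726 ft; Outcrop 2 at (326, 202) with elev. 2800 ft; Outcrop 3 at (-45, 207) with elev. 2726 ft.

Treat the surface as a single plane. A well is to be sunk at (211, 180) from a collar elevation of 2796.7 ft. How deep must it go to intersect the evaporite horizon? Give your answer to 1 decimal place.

Let the plane be z = a·x + b·y + c.
Outcrop 2−Outcrop 1: 196a + 87b = 74;  Outcrop 3−Outcrop 1: −175a + 92b = 0.
Solving gives a = 0.20471, b = 0.38939.
Then c = 2726 − a·130 − b·115 = 2654.61.
At (211, 180): z_contact = 43.19 + 70.09 + 2654.61 = 2767.89 ft.
Depth below ground = 2796.7 − 2767.89 = 28.8 ft.

28.8 ft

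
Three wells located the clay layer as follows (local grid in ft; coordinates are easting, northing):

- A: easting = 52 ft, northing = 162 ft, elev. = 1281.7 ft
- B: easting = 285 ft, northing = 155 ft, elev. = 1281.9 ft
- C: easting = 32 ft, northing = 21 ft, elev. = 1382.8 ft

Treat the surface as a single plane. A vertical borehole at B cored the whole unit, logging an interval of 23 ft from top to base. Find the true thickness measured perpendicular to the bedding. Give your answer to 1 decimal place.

18.7 ft

Two edge vectors: A→B = (233, -7, 0.2), A→C = (-20, -141, 101.1).
Normal n = (A→B) × (A→C) = (-679.5, -23560.3, -32993).
So ∂z/∂easting = −n_x/n_z = −0.02060 and ∂z/∂northing = −n_y/n_z = −0.71410.
|∇z| = √(a²+b²) = 0.71440, so dip δ = arctan(0.71440) = 35.54°.
True thickness = vertical thickness × cos δ = 23 × cos 35.54° = 18.7 ft.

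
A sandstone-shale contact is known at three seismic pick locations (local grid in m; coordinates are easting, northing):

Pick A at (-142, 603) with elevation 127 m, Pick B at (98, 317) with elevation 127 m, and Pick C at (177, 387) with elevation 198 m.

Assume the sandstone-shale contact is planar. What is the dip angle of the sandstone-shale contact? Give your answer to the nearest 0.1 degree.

Two edge vectors: Pick A→Pick B = (240, -286, 0), Pick A→Pick C = (319, -216, 71).
Normal n = (Pick A→Pick B) × (Pick A→Pick C) = (-20306, -17040, 39394).
So ∂z/∂easting = −n_x/n_z = 0.51546 and ∂z/∂northing = −n_y/n_z = 0.43255.
Gradient magnitude |∇z| = √(a² + b²) = √(0.26570 + 0.18710) = 0.67290.
True dip = arctan(0.67290) = 33.9°, dipping toward SW (azimuth ≈ 230°).

33.9°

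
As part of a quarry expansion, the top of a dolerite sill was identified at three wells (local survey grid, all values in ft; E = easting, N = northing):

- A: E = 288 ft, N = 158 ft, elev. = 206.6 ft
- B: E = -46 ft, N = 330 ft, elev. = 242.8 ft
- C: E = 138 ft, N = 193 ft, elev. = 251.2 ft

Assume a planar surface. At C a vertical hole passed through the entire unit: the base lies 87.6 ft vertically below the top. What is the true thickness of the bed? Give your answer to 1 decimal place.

68.1 ft

Let the plane be z = a·E + b·N + c.
B−A: −334a + 172b = 36.2;  C−A: −150a + 35b = 44.6.
Solving gives a = −0.45388, b = −0.67090.
|∇z| = √(a²+b²) = 0.81001, so dip δ = arctan(0.81001) = 39.01°.
True thickness = vertical thickness × cos δ = 87.6 × cos 39.01° = 68.1 ft.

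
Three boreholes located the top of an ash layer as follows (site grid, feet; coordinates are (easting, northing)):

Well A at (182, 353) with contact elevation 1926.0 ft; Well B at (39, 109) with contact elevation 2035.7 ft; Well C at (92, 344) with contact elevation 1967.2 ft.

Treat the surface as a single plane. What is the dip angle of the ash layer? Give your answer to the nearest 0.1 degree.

25.6°

Let the plane be z = a·E + b·N + c.
Well B−Well A: −143a − 244b = 109.7;  Well C−Well A: −90a − 9b = 41.2.
Solving gives a = −0.43852, b = −0.19259.
Gradient magnitude |∇z| = √(a² + b²) = √(0.19230 + 0.03709) = 0.47895.
True dip = arctan(0.47895) = 25.6°, dipping toward ENE (azimuth ≈ 066°).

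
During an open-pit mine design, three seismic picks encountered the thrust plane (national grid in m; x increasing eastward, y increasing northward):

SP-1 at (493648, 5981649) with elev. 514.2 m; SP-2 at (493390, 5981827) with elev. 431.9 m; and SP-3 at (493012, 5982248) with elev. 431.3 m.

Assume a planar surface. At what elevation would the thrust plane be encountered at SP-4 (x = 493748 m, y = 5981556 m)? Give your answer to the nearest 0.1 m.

Let the plane be z = a·x + b·y + c.
SP-2−SP-1: −258a + 178b = −82.3;  SP-3−SP-1: −636a + 599b = −82.9.
Solving gives a = 0.835667973, b = 0.748889534.
Then c = 514.2 − a·493648 − b·5981649 = −4891605.96.
At (493748, 5981556): z = 412609.4 + 4479524.7 − 4891605.96 = 528.1 m.

528.1 m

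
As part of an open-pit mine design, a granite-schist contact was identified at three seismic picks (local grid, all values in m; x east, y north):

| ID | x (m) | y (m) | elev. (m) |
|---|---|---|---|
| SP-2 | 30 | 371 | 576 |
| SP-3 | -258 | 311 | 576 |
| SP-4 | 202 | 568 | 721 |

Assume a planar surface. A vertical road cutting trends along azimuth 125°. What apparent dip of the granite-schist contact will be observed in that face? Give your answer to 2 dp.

33.81°

Two edge vectors: SP-2→SP-3 = (-288, -60, 0), SP-2→SP-4 = (172, 197, 145).
Normal n = (SP-2→SP-3) × (SP-2→SP-4) = (-8700, 41760, -46416).
So ∂z/∂x = −n_x/n_z = −0.18744 and ∂z/∂y = −n_y/n_z = 0.89969.
Unit vector along 125° is (sin 125°, cos 125°) = (0.8192, -0.5736).
Slope in that direction = a·(0.8192) + b·(-0.5736) = −0.66958.
Apparent dip = arctan|0.66958| = 33.81° (true dip is 42.6°, so apparent ≤ true as expected).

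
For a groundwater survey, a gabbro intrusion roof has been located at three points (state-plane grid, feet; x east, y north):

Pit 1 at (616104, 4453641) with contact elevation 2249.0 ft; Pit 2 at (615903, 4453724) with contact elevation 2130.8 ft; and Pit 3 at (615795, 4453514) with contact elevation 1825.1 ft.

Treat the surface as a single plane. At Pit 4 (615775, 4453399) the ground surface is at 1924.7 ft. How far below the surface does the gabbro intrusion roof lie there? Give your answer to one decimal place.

Let the plane be z = a·x + b·y + c.
Pit 2−Pit 1: −201a + 83b = −118.2;  Pit 3−Pit 1: −309a − 127b = −423.9.
Solving gives a = 0.980871146, b = 0.951266268.
Then c = 2249 − a·616104 − b·4453641 = −4838668.09.
At (615775, 4453399): z_contact = 603995.93 + 4236368.25 − 4838668.09 = 1696.09 ft.
Depth below ground = 1924.7 − 1696.09 = 228.6 ft.

228.6 ft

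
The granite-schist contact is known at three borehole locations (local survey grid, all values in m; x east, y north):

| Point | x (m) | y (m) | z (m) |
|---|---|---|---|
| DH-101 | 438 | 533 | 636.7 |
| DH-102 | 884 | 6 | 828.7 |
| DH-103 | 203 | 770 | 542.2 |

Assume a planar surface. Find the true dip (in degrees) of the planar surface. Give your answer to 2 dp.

16.07°

Let the plane be z = a·x + b·y + c.
DH-102−DH-101: 446a − 527b = 192;  DH-103−DH-101: −235a + 237b = −94.5.
Solving gives a = 0.23687, b = −0.16386.
Gradient magnitude |∇z| = √(a² + b²) = √(0.05611 + 0.02685) = 0.28802.
True dip = arctan(0.28802) = 16.07°, dipping toward NW (azimuth ≈ 305°).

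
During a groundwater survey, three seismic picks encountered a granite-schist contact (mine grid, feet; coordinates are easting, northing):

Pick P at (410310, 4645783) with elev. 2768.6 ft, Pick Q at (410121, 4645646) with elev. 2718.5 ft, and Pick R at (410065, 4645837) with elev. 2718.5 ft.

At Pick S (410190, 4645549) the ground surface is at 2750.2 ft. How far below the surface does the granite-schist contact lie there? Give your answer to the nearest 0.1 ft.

Two edge vectors: Pick P→Pick Q = (-189, -137, -50.1), Pick P→Pick R = (-245, 54, -50.1).
Normal n = (Pick P→Pick Q) × (Pick P→Pick R) = (9569.1, 2805.6, -43771).
So ∂z/∂easting = −n_x/n_z = 0.218617349 and ∂z/∂northing = −n_y/n_z = 0.064097233.
Intercept c from Pick P: 2768.6 − 89700.88 − 297781.84 = −384714.12.
At (410190, 4645549): z_contact = 89674.65 + 297766.84 − 384714.12 = 2727.37 ft.
Depth below ground = 2750.2 − 2727.37 = 22.8 ft.

22.8 ft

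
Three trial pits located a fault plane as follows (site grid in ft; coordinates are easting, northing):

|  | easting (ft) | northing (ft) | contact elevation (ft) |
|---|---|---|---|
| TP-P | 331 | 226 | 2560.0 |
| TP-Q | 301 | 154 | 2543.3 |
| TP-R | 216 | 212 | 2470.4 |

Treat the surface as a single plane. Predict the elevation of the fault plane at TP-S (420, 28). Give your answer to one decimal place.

2649.7 ft

Let the plane be z = a·easting + b·northing + c.
TP-Q−TP-P: −30a − 72b = −16.7;  TP-R−TP-P: −115a − 14b = −89.6.
Solving gives a = 0.79102, b = −0.09765.
Then c = 2560 − a·331 − b·226 = 2320.24.
At (420, 28): z = 332.2 − 2.7 + 2320.24 = 2649.7 ft.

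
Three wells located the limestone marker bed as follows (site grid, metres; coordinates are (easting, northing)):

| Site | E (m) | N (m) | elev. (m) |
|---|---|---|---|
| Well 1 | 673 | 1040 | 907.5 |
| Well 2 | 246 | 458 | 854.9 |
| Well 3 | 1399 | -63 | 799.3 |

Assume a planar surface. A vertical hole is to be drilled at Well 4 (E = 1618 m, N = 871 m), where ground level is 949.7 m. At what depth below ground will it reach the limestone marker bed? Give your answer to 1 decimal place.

63.4 m

Two edge vectors: Well 1→Well 2 = (-427, -582, -52.6), Well 1→Well 3 = (726, -1103, -108.2).
Normal n = (Well 1→Well 2) × (Well 1→Well 3) = (4954.6, -84389, 893513).
So ∂z/∂E = −n_x/n_z = −0.005545 and ∂z/∂N = −n_y/n_z = 0.094446.
Intercept c from Well 1: 907.5 + 3.73 − 98.22 = 813.01.
At (1618, 871): z_contact = −8.97 + 82.26 + 813.01 = 886.30 m.
Depth below ground = 949.7 − 886.30 = 63.4 m.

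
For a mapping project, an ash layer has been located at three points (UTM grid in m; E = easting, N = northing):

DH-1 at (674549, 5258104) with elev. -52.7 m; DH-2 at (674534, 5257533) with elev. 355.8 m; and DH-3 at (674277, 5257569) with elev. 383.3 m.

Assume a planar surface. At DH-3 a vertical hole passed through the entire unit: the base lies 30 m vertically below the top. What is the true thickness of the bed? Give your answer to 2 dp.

24.12 m

Two edge vectors: DH-1→DH-2 = (-15, -571, 408.5), DH-1→DH-3 = (-272, -535, 436).
Normal n = (DH-1→DH-2) × (DH-1→DH-3) = (-30408.5, -104572, -147287).
So ∂z/∂E = −n_x/n_z = −0.20646 and ∂z/∂N = −n_y/n_z = −0.70999.
|∇z| = √(a²+b²) = 0.73940, so dip δ = arctan(0.73940) = 36.48°.
True thickness = vertical thickness × cos δ = 30 × cos 36.48° = 24.12 m.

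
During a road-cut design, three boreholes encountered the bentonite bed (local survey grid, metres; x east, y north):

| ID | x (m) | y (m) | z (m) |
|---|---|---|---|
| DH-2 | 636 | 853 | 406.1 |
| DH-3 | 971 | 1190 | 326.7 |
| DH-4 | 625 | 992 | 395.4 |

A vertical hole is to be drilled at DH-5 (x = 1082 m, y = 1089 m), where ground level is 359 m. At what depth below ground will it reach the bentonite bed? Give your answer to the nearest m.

Let the plane be z = a·x + b·y + c.
DH-3−DH-2: 335a + 337b = −79.4;  DH-4−DH-2: −11a + 139b = −10.7.
Solving gives a = −0.14781, b = −0.08868.
Then c = 406.1 − a·636 − b·853 = 575.75.
At (1082, 1089): z_contact = −159.9 − 96.6 + 575.75 = 319.2 m.
Depth below ground = 359 − 319.2 = 40 m.

40 m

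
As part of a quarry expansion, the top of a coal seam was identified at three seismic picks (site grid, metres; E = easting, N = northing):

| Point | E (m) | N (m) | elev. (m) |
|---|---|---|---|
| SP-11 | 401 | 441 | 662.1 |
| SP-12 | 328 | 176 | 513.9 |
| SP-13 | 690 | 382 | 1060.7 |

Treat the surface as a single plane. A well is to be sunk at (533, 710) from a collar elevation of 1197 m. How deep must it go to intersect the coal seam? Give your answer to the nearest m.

Let the plane be z = a·E + b·N + c.
SP-12−SP-11: −73a − 265b = −148.2;  SP-13−SP-11: 289a − 59b = 398.6.
Solving gives a = 1.41390, b = 0.16976.
Then c = 662.1 − a·401 − b·441 = 20.27.
At (533, 710): z_contact = 753.6 + 120.5 + 20.27 = 894.4 m.
Depth below ground = 1197 − 894.4 = 303 m.

303 m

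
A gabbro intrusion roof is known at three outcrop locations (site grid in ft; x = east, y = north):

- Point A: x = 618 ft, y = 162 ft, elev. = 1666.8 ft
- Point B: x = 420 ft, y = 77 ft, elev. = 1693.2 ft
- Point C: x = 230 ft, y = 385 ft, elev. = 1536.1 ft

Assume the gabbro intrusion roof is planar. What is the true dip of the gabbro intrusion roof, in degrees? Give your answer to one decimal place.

Two edge vectors: Point A→Point B = (-198, -85, 26.4), Point A→Point C = (-388, 223, -130.7).
Normal n = (Point A→Point B) × (Point A→Point C) = (5222.3, -36121.8, -77134).
So ∂z/∂x = −n_x/n_z = 0.06770 and ∂z/∂y = −n_y/n_z = −0.46830.
Gradient magnitude |∇z| = √(a² + b²) = √(0.00458 + 0.21930) = 0.47317.
True dip = arctan(0.47317) = 25.3°, dipping toward N (azimuth ≈ 352°).

25.3°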